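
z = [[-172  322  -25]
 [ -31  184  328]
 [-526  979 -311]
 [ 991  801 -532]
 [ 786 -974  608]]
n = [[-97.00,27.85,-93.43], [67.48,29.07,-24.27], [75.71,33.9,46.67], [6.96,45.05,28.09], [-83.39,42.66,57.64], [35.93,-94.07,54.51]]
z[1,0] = -31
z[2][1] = 979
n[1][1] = 29.07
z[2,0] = -526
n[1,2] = -24.27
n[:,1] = [27.85, 29.07, 33.9, 45.05, 42.66, -94.07]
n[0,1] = 27.85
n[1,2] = -24.27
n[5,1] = -94.07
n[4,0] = -83.39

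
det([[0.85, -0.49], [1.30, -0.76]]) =-0.009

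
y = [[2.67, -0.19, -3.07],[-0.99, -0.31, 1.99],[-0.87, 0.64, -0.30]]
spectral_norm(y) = 4.62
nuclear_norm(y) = 5.86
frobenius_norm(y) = 4.78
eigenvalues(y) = [3.62, -0.0, -1.56]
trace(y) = 2.06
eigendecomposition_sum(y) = [[2.73, -0.52, -2.4], [-1.08, 0.21, 0.95], [-0.78, 0.15, 0.69]] + [[-0.00, -0.0, -0.00],  [-0.0, -0.00, -0.00],  [-0.0, -0.0, -0.00]] + [[-0.06, 0.33, -0.67], [0.09, -0.52, 1.04], [-0.09, 0.49, -0.99]]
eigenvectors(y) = [[-0.90, 0.47, 0.42],  [0.36, 0.81, -0.66],  [0.26, 0.36, 0.62]]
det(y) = 0.01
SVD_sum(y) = [[2.53, -0.06, -3.18], [-1.35, 0.03, 1.7], [-0.2, 0.00, 0.25]] + [[0.14, -0.13, 0.11], [0.36, -0.34, 0.29], [-0.67, 0.64, -0.55]] + [[-0.0, -0.0, -0.0], [-0.0, -0.00, -0.0], [-0.00, -0.0, -0.0]]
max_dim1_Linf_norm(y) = 3.07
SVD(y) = [[-0.88, -0.18, 0.44], [0.47, -0.46, 0.75], [0.07, 0.87, 0.49]] @ diag([4.620081268243475, 1.2399789769055534, 0.0011007533844113809]) @ [[-0.62, 0.01, 0.78], [-0.63, 0.59, -0.51], [-0.47, -0.81, -0.36]]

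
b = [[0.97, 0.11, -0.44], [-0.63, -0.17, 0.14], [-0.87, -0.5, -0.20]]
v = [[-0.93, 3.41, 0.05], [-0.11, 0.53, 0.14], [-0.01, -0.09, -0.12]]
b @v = [[-0.91,3.41,0.12],[0.60,-2.25,-0.07],[0.87,-3.21,-0.09]]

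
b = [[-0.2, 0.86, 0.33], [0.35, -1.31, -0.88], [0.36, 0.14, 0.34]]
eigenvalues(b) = [(-1.57+0j), (0.2+0.22j), (0.2-0.22j)]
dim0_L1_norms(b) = [0.91, 2.31, 1.55]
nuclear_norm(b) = 2.51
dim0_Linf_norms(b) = [0.36, 1.31, 0.88]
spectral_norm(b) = 1.88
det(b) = -0.14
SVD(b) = [[-0.49, -0.23, 0.84], [0.86, 0.0, 0.51], [-0.12, 0.97, 0.19]] @ diag([1.8751646018903292, 0.4752787568752414, 0.15546002405958698]) @ [[0.19, -0.84, -0.51],[0.84, -0.14, 0.53],[0.51, 0.53, -0.67]]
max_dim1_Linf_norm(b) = 1.31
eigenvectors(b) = [[0.54+0.00j, 0.12-0.40j, 0.12+0.40j], [(-0.84+0j), (0.45-0.16j), 0.45+0.16j], [(-0.04+0j), -0.77+0.00j, -0.77-0.00j]]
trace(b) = -1.17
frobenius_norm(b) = 1.94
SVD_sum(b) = [[-0.18, 0.78, 0.48], [0.31, -1.35, -0.83], [-0.04, 0.19, 0.11]] + [[-0.09,0.01,-0.06], [0.0,-0.0,0.0], [0.39,-0.06,0.25]] + [[0.07, 0.07, -0.09], [0.04, 0.04, -0.05], [0.02, 0.02, -0.02]]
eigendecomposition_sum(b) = [[(-0.31+0j), (0.79+0j), 0.41-0.00j],[0.49-0.00j, (-1.23-0j), (-0.65+0j)],[0.02-0.00j, (-0.06-0j), -0.03+0.00j]] + [[(0.05+0.11j),(0.04+0.07j),(-0.04+0.09j)],[(-0.07+0.13j),(-0.04+0.08j),(-0.11+0.02j)],[0.17-0.15j,0.10-0.10j,0.19+0.03j]] + [[0.05-0.11j,0.04-0.07j,(-0.04-0.09j)],  [-0.07-0.13j,-0.04-0.08j,-0.11-0.02j],  [0.17+0.15j,0.10+0.10j,(0.19-0.03j)]]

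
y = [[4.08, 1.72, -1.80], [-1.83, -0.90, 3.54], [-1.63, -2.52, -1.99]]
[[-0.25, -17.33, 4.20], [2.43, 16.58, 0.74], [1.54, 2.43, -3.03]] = y @[[1.08, -1.96, 1.71], [-1.91, -2.16, -0.64], [0.76, 3.12, 0.93]]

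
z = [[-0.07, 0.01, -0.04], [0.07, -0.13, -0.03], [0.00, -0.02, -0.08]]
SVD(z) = [[-0.22, -0.70, -0.68], [0.95, 0.01, -0.31], [0.22, -0.71, 0.66]] @ diag([0.1582491192724607, 0.09849373324876219, 0.03682663112765261]) @ [[0.52, -0.82, -0.24], [0.50, 0.07, 0.86], [0.69, 0.57, -0.45]]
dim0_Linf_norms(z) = [0.07, 0.13, 0.08]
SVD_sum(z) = [[-0.02, 0.03, 0.01], [0.08, -0.12, -0.04], [0.02, -0.03, -0.01]] + [[-0.03, -0.0, -0.06],[0.00, 0.0, 0.0],[-0.04, -0.0, -0.06]] + [[-0.02, -0.01, 0.01], [-0.01, -0.01, 0.01], [0.02, 0.01, -0.01]]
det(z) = -0.00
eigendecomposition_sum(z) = [[-0.02,  -0.01,  0.03], [-0.02,  -0.01,  0.03], [0.01,  0.0,  -0.01]] + [[0.01, -0.01, 0.0], [0.17, -0.16, 0.03], [0.06, -0.06, 0.01]] + [[-0.06, 0.03, -0.07], [-0.08, 0.04, -0.09], [-0.07, 0.03, -0.08]]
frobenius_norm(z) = 0.19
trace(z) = -0.28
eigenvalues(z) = [-0.04, -0.14, -0.1]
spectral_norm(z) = 0.16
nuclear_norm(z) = 0.29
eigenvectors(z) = [[0.68,0.06,0.5], [0.65,0.94,0.65], [-0.33,0.33,0.57]]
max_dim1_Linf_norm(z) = 0.13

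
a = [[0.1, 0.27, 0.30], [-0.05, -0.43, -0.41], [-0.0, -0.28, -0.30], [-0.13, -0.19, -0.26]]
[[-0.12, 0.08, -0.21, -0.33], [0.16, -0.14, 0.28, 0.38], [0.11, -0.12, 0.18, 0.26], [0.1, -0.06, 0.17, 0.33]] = a @ [[-0.11, -0.43, -0.31, -0.68], [-0.19, -0.17, -0.39, 0.25], [-0.18, 0.56, -0.23, -1.1]]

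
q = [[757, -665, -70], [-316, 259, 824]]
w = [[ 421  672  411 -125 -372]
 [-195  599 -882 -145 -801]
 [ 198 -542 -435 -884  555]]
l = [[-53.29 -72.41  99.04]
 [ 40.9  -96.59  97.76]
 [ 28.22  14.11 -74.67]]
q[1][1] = 259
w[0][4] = -372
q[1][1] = 259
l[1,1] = -96.59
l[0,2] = 99.04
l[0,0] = -53.29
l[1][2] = 97.76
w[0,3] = -125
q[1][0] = -316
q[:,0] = [757, -316]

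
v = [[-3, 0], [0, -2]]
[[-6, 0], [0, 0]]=v@[[2, 0], [0, 0]]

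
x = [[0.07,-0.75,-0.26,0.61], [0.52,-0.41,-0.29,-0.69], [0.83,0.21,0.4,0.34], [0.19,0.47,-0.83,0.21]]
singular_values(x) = [1.01, 1.0, 1.0, 0.99]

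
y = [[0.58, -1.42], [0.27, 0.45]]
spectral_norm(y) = 1.57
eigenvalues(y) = [(0.52+0.62j), (0.52-0.62j)]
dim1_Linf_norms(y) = [1.42, 0.45]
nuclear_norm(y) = 1.98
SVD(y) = [[-0.98, 0.22], [0.22, 0.98]] @ diag([1.5682328643205168, 0.4109083635861728]) @ [[-0.32, 0.95], [0.95, 0.32]]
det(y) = 0.64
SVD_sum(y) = [[0.50, -1.45],[-0.11, 0.32]] + [[0.08,0.03], [0.38,0.13]]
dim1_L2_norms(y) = [1.53, 0.52]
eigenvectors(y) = [[0.92+0.00j,0.92-0.00j], [(0.04-0.4j),0.04+0.40j]]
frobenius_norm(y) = 1.62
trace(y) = 1.03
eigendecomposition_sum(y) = [[(0.29+0.28j), (-0.71+0.59j)], [(0.14-0.11j), 0.22+0.34j]] + [[(0.29-0.28j), -0.71-0.59j], [(0.14+0.11j), 0.22-0.34j]]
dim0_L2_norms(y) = [0.64, 1.49]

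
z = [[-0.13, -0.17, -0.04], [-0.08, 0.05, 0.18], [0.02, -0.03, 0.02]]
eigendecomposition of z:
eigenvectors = [[0.94+0.00j, 0.55-0.13j, (0.55+0.13j)], [(0.34+0j), -0.73+0.00j, -0.73-0.00j], [-0.04+0.00j, 0.18-0.35j, 0.18+0.35j]]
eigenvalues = [(-0.19+0j), (0.07+0.07j), (0.07-0.07j)]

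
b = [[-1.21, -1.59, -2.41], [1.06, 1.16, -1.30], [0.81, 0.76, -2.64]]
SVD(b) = [[-0.62, 0.74, -0.26],  [-0.35, -0.56, -0.75],  [-0.7, -0.38, 0.61]] @ diag([3.808051413546963, 2.7679440717849517, 0.005481537513800308]) @ [[-0.05,0.01,1.00], [-0.65,-0.76,-0.02], [0.76,-0.65,0.05]]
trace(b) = -2.69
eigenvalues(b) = [(0.02+0j), (-1.35+1.25j), (-1.35-1.25j)]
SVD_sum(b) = [[0.12, -0.03, -2.37],[0.07, -0.02, -1.33],[0.13, -0.04, -2.66]] + [[-1.32,-1.56,-0.04], [1.0,1.18,0.03], [0.68,0.8,0.02]] + [[-0.0, 0.00, -0.0], [-0.0, 0.00, -0.0], [0.0, -0.0, 0.00]]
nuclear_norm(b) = 6.58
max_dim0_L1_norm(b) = 6.35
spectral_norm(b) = 3.81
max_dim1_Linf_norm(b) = 2.64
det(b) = 0.06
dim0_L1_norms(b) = [3.08, 3.51, 6.35]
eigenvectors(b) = [[(0.76+0j), 0.89+0.00j, 0.89-0.00j],[(-0.65+0j), (-0.17-0.24j), (-0.17+0.24j)],[(0.04+0j), 0.17-0.30j, 0.17+0.30j]]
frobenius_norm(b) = 4.71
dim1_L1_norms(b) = [5.21, 3.52, 4.21]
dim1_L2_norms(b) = [3.13, 2.04, 2.86]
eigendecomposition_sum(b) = [[(-0.01+0j),-0.03+0.00j,0.02+0.00j], [(0.01-0j),0.03-0.00j,-0.02-0.00j], [(-0+0j),(-0+0j),0j]] + [[(-0.6+1.52j), -0.78+1.54j, (-1.22-3.21j)], [0.53-0.13j, (0.57-0.08j), (-0.64+0.94j)], [(0.41+0.49j), 0.38+0.55j, (-1.32-0.18j)]] + [[(-0.6-1.52j), -0.78-1.54j, (-1.22+3.21j)], [(0.53+0.13j), 0.57+0.08j, (-0.64-0.94j)], [(0.41-0.49j), 0.38-0.55j, -1.32+0.18j]]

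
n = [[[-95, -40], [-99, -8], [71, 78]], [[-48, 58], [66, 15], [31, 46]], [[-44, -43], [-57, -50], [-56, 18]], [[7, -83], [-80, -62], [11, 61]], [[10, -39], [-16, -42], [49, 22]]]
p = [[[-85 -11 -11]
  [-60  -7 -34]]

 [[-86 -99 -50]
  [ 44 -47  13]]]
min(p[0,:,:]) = -85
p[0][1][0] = -60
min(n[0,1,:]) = -99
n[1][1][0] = 66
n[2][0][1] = -43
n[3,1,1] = -62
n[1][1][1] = 15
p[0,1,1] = -7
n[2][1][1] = -50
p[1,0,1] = -99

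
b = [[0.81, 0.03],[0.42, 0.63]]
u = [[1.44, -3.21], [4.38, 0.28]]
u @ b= [[-0.18, -1.98], [3.67, 0.31]]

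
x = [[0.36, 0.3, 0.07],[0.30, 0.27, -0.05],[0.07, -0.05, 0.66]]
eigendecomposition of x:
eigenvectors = [[-0.65, 0.69, 0.32], [0.75, 0.65, 0.12], [0.13, -0.32, 0.94]]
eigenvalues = [0.0, 0.61, 0.68]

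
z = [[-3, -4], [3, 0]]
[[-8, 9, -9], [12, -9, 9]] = z@[[4, -3, 3], [-1, 0, 0]]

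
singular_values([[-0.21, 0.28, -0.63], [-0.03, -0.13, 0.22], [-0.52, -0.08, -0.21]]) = [0.84, 0.46, 0.01]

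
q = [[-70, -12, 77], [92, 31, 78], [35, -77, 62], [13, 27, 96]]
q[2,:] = [35, -77, 62]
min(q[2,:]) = -77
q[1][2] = 78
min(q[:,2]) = 62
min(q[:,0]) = -70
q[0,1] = -12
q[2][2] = 62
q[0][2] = 77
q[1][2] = 78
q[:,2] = [77, 78, 62, 96]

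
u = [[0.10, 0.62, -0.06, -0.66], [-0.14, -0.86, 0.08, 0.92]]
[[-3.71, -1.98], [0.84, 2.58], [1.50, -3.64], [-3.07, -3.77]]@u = [[-0.09, -0.60, 0.06, 0.63],[-0.28, -1.7, 0.16, 1.82],[0.66, 4.06, -0.38, -4.34],[0.22, 1.34, -0.12, -1.44]]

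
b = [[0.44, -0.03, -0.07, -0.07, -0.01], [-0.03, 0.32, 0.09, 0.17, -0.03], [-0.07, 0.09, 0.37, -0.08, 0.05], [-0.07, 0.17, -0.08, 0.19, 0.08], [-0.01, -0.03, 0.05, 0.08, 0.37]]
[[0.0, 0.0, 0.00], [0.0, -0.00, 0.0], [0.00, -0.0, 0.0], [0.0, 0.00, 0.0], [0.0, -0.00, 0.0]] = b @ [[0.0, 0.0, -0.00], [0.0, 0.0, -0.00], [-0.00, -0.01, 0.00], [0.0, 0.0, -0.00], [0.00, 0.0, -0.00]]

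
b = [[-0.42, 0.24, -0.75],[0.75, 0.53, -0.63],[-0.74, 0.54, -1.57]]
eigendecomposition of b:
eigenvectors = [[0.06, 0.26, 0.44], [0.97, -0.87, 0.10], [0.24, -0.42, 0.89]]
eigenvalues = [0.42, -0.0, -1.88]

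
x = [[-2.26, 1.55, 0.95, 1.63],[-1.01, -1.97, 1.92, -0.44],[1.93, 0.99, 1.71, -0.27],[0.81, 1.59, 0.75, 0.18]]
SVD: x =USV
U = [[-0.60, 0.77, 0.13, 0.20], [-0.41, -0.4, 0.79, -0.22], [0.60, 0.24, 0.58, 0.49], [0.33, 0.44, 0.17, -0.82]]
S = [3.47, 3.37, 2.81, 0.17]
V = [[0.92,0.29,-0.02,-0.26], [-0.15,0.87,0.21,0.43], [0.06,-0.18,0.98,-0.09], [0.36,-0.36,-0.01,0.86]]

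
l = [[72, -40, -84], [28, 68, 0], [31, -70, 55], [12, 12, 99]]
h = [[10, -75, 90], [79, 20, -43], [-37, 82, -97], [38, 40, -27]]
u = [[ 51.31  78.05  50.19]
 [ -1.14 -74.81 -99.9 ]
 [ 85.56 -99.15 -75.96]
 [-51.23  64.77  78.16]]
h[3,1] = 40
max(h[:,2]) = 90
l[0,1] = -40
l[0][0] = 72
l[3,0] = 12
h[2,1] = 82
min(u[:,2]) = -99.9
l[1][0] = 28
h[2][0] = -37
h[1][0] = 79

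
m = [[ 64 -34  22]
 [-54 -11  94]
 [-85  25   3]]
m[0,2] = 22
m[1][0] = -54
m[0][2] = 22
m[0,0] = 64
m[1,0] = -54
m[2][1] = 25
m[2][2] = 3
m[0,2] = 22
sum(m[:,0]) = -75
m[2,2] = 3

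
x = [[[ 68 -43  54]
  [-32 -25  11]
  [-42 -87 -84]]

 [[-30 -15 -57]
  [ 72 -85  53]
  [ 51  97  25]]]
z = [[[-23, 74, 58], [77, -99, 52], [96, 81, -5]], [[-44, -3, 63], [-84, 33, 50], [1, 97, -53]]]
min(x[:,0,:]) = -57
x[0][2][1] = -87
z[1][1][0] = -84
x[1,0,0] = -30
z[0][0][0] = -23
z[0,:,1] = [74, -99, 81]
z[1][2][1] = 97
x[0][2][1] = -87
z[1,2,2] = -53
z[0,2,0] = 96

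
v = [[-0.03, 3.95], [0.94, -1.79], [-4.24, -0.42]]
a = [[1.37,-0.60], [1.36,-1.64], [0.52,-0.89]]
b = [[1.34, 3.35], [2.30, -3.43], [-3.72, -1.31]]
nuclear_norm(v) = 8.70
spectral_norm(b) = 5.02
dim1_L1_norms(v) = [3.98, 2.73, 4.66]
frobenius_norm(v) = 6.15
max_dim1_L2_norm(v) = 4.26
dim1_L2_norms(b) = [3.61, 4.13, 3.94]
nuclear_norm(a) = 3.36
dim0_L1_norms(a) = [3.25, 3.13]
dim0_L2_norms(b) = [4.57, 4.97]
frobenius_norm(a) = 2.80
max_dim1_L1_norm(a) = 3.0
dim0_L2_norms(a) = [2.0, 1.96]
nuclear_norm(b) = 9.54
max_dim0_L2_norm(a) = 2.0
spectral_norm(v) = 4.36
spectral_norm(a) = 2.73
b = v + a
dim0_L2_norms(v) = [4.34, 4.36]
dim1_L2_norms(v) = [3.95, 2.02, 4.26]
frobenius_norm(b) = 6.75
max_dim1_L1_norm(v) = 4.66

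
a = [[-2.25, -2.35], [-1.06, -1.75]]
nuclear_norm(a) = 4.20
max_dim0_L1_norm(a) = 4.1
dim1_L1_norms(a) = [4.6, 2.81]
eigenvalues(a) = [-3.6, -0.4]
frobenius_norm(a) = 3.84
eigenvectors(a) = [[-0.87, 0.79], [-0.5, -0.62]]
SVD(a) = [[-0.85, -0.53], [-0.53, 0.85]] @ diag([3.8246650111508105, 0.3782030572044165]) @ [[0.65, 0.76], [0.76, -0.65]]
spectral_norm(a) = 3.82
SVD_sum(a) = [[-2.1, -2.48], [-1.31, -1.54]] + [[-0.15, 0.13], [0.25, -0.21]]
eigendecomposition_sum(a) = [[-2.08, -2.65], [-1.19, -1.52]] + [[-0.17, 0.30], [0.13, -0.23]]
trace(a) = -4.00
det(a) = 1.45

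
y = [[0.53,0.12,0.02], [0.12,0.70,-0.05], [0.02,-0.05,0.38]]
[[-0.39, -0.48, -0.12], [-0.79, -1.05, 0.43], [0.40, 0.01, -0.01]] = y @ [[-0.56, -0.58, -0.38], [-0.97, -1.41, 0.68], [0.95, -0.14, 0.09]]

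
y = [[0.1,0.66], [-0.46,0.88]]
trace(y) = 0.98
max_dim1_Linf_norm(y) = 0.88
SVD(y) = [[0.52, 0.85], [0.85, -0.52]] @ diag([1.1467266496753734, 0.3414937641074775]) @ [[-0.30, 0.96],[0.96, 0.3]]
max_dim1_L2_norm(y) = 0.99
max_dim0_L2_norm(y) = 1.1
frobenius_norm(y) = 1.20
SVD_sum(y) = [[-0.18, 0.57], [-0.29, 0.93]] + [[0.28, 0.09],[-0.17, -0.05]]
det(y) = 0.39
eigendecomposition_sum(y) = [[0.05+0.44j, (0.33-0.42j)], [-0.23+0.29j, (0.44-0.05j)]] + [[(0.05-0.44j), (0.33+0.42j)], [(-0.23-0.29j), (0.44+0.05j)]]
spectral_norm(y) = 1.15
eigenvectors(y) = [[0.77+0.00j,0.77-0.00j], [0.45+0.45j,(0.45-0.45j)]]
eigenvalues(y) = [(0.49+0.39j), (0.49-0.39j)]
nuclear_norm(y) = 1.49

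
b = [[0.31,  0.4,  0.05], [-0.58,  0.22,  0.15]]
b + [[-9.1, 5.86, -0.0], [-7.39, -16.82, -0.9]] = [[-8.79,6.26,0.05], [-7.97,-16.60,-0.75]]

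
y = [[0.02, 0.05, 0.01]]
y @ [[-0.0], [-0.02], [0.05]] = [[-0.00]]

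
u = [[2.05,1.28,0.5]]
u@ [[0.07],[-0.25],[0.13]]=[[-0.11]]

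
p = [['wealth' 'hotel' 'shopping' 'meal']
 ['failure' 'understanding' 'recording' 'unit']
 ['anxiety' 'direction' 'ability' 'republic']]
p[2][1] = 'direction'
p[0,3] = 'meal'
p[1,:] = ['failure', 'understanding', 'recording', 'unit']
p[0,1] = 'hotel'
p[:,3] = ['meal', 'unit', 'republic']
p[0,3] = 'meal'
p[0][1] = 'hotel'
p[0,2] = 'shopping'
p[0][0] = 'wealth'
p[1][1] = 'understanding'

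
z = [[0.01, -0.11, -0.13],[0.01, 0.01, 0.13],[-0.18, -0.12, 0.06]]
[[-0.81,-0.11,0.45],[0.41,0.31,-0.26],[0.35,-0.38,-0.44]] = z @[[-3.15, 3.65, 2.65], [3.4, -1.24, -1.39], [3.11, 2.21, -2.10]]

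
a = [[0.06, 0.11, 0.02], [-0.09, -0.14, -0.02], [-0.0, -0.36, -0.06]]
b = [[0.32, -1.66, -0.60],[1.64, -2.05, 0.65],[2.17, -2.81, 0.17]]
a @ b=[[0.24, -0.38, 0.04],[-0.3, 0.49, -0.04],[-0.72, 0.91, -0.24]]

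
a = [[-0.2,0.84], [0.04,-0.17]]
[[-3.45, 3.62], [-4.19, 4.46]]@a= [[0.83,-3.51],[1.02,-4.28]]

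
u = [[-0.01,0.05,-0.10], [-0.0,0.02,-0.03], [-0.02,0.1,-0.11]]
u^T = [[-0.01,-0.0,-0.02],[0.05,0.02,0.10],[-0.1,-0.03,-0.11]]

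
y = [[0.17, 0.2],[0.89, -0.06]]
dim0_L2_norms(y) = [0.91, 0.21]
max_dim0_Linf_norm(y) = 0.89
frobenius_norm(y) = 0.93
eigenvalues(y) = [0.49, -0.38]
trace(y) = 0.11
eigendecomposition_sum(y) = [[0.31, 0.11], [0.50, 0.18]] + [[-0.14,0.09], [0.39,-0.24]]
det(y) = -0.19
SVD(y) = [[-0.18, -0.98], [-0.98, 0.18]] @ diag([0.9063574490566135, 0.2076443462740764]) @ [[-1.0, 0.02], [-0.02, -1.0]]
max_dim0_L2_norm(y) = 0.91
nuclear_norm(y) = 1.11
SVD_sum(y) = [[0.16, -0.0], [0.89, -0.02]] + [[0.01, 0.20], [-0.00, -0.04]]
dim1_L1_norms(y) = [0.37, 0.95]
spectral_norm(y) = 0.91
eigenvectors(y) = [[0.53, -0.34],[0.85, 0.94]]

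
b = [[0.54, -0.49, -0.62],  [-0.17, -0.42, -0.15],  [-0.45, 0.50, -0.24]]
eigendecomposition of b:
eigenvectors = [[0.91+0.00j, (-0.27-0.36j), (-0.27+0.36j)], [-0.07+0.00j, 0.08-0.62j, (0.08+0.62j)], [(-0.41+0j), (-0.64+0j), -0.64-0.00j]]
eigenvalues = [(0.86+0j), (-0.49+0.24j), (-0.49-0.24j)]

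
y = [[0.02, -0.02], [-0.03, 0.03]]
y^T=[[0.02,-0.03], [-0.02,0.03]]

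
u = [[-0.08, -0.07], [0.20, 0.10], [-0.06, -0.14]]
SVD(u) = [[-0.38, -0.06], [0.79, -0.54], [-0.48, -0.84]] @ diag([0.277708638130003, 0.08589477462557916]) @ [[0.78,  0.62], [-0.62,  0.78]]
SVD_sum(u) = [[-0.08, -0.07], [0.17, 0.14], [-0.1, -0.08]] + [[0.0, -0.00], [0.03, -0.04], [0.04, -0.06]]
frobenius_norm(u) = 0.29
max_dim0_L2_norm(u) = 0.22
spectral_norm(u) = 0.28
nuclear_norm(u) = 0.36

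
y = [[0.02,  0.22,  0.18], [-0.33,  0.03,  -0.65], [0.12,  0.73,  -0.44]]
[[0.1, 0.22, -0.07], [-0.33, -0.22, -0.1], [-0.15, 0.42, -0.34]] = y @ [[0.10, 0.10, 0.09], [0.06, 0.75, -0.42], [0.46, 0.32, 0.09]]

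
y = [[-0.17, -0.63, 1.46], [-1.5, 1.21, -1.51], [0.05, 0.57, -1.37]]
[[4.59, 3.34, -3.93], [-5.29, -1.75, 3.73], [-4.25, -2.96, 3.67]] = y @[[-0.21, -1.4, 0.19],[-1.60, -1.15, -0.04],[2.43, 1.63, -2.69]]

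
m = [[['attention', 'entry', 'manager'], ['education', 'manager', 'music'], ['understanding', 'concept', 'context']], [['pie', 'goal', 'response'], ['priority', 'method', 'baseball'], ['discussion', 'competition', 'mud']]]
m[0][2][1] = 'concept'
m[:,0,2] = ['manager', 'response']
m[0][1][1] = 'manager'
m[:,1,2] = ['music', 'baseball']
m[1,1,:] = ['priority', 'method', 'baseball']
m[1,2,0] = 'discussion'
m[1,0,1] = 'goal'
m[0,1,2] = 'music'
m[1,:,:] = [['pie', 'goal', 'response'], ['priority', 'method', 'baseball'], ['discussion', 'competition', 'mud']]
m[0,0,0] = 'attention'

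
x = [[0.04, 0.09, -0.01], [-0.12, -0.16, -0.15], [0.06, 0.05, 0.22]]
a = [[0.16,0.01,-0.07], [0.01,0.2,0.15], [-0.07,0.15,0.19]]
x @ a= [[0.01, 0.02, 0.01], [-0.01, -0.06, -0.04], [-0.01, 0.04, 0.05]]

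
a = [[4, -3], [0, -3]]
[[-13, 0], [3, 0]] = a @ [[-4, 0], [-1, 0]]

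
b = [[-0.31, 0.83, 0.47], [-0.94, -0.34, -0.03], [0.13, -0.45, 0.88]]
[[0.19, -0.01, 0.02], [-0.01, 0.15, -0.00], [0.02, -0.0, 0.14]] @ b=[[-0.05, 0.15, 0.11], [-0.14, -0.06, -0.01], [0.01, -0.05, 0.13]]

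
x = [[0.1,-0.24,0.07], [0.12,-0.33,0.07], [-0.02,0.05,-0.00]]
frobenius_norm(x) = 0.45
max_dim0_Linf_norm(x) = 0.33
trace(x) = -0.23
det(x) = -0.00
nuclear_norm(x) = 0.48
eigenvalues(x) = [(-0.26+0j), (0.01+0.01j), (0.01-0.01j)]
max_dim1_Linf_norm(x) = 0.33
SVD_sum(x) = [[0.09, -0.25, 0.06], [0.12, -0.33, 0.08], [-0.02, 0.05, -0.01]] + [[0.00, 0.0, 0.01], [-0.00, -0.00, -0.01], [0.0, 0.00, 0.01]] + [[0.00, 0.0, -0.00], [-0.00, -0.0, 0.0], [-0.00, -0.00, 0.0]]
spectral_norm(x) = 0.45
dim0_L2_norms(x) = [0.16, 0.41, 0.1]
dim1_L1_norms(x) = [0.41, 0.52, 0.07]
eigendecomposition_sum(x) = [[(0.08-0j), (-0.23-0j), (0.04+0j)],[0.11-0.00j, (-0.33-0j), 0.06+0.00j],[(-0.02+0j), 0.05+0.00j, -0.01-0.00j]] + [[(0.01+0j), (-0.01-0j), (0.01-0.02j)], [0.00+0.00j, (-0-0j), 0.01-0.01j], [(-0+0j), 0.00-0.00j, 0.01j]] + [[0.01-0.00j, -0.01+0.00j, (0.01+0.02j)], [-0j, -0.00+0.00j, (0.01+0.01j)], [-0.00-0.00j, 0.00+0.00j, -0.01j]]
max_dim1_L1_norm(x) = 0.52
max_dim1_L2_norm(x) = 0.36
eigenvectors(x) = [[(0.57+0j), 0.91+0.00j, (0.91-0j)],[0.81+0.00j, (0.29+0.05j), 0.29-0.05j],[(-0.11+0j), -0.13+0.25j, -0.13-0.25j]]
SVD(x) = [[-0.6, 0.72, -0.36],[-0.79, -0.46, 0.40],[0.12, 0.52, 0.84]] @ diag([0.4507398274415698, 0.01986149033834472, 0.00625533048557156]) @ [[-0.35, 0.91, -0.22], [0.29, 0.33, 0.90], [-0.89, -0.25, 0.38]]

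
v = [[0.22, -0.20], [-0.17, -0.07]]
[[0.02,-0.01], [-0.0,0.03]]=v @ [[0.03,-0.12], [-0.06,-0.09]]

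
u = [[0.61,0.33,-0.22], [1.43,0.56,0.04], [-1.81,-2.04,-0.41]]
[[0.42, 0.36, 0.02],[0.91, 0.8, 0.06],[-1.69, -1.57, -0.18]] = u @[[0.48, 0.4, 0.01],[0.40, 0.4, 0.07],[0.01, 0.07, 0.05]]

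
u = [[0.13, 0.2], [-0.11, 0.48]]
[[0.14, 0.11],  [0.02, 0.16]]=u @[[0.77, 0.22], [0.22, 0.39]]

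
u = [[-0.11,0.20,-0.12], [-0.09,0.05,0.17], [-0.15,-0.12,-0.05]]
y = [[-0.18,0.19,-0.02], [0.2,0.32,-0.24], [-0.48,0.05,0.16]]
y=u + [[-0.07,-0.01,0.10], [0.29,0.27,-0.41], [-0.33,0.17,0.21]]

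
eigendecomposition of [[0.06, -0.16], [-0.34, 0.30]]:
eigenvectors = [[-0.75,0.39], [-0.66,-0.92]]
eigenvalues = [-0.08, 0.44]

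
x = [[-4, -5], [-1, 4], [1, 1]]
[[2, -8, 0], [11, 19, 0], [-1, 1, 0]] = x @ [[-3, -3, 0], [2, 4, 0]]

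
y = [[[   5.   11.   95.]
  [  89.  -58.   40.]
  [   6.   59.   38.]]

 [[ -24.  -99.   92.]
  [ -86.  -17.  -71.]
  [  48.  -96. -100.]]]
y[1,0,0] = -24.0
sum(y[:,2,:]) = -45.0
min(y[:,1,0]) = -86.0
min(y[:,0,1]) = -99.0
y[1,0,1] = -99.0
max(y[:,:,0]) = 89.0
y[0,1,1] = -58.0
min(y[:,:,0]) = -86.0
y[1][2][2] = -100.0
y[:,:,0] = [[5.0, 89.0, 6.0], [-24.0, -86.0, 48.0]]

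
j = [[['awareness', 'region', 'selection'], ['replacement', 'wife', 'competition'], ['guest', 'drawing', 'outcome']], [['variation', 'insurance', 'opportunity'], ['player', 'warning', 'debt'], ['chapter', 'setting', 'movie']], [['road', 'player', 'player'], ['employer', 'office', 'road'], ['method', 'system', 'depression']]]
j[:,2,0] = ['guest', 'chapter', 'method']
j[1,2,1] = 'setting'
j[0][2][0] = 'guest'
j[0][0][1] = 'region'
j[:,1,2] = ['competition', 'debt', 'road']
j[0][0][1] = 'region'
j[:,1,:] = [['replacement', 'wife', 'competition'], ['player', 'warning', 'debt'], ['employer', 'office', 'road']]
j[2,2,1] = 'system'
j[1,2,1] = 'setting'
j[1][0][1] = 'insurance'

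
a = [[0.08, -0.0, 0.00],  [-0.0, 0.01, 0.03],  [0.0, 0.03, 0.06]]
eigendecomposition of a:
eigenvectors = [[0.00, 0.00, 1.0], [0.42, 0.91, 0.00], [0.91, -0.42, 0.00]]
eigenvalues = [0.07, -0.0, 0.08]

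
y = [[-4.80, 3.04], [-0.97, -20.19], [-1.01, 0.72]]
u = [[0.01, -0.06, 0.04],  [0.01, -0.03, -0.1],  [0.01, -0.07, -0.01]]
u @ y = [[-0.03, 1.27], [0.08, 0.56], [0.03, 1.44]]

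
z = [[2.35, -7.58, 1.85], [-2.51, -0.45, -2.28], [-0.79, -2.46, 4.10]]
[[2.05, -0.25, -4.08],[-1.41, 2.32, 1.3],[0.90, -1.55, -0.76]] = z @ [[0.37, -0.36, -0.52], [-0.1, -0.22, 0.36], [0.23, -0.58, -0.07]]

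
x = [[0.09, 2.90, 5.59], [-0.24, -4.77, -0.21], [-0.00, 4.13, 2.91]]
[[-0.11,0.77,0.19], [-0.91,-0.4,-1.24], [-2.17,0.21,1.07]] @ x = [[-0.19, -3.21, -0.22], [0.01, -5.85, -8.61], [-0.25, -2.88, -9.06]]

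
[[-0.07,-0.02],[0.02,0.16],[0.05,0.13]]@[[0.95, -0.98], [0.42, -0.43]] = [[-0.07, 0.08], [0.09, -0.09], [0.1, -0.1]]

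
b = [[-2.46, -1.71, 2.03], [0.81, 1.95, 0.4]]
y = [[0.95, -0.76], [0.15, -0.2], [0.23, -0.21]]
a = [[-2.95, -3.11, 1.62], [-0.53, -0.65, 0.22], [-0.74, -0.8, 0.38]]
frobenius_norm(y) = 1.28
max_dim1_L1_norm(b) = 6.2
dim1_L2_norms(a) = [4.58, 0.87, 1.15]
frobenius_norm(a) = 4.80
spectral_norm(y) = 1.28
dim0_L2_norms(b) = [2.59, 2.59, 2.07]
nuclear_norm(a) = 4.92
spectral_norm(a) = 4.80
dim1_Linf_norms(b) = [2.46, 1.95]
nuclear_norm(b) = 5.51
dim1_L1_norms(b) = [6.2, 3.16]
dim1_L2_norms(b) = [3.62, 2.15]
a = y @ b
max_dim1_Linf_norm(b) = 2.46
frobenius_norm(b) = 4.21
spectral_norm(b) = 3.88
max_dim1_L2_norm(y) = 1.22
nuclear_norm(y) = 1.34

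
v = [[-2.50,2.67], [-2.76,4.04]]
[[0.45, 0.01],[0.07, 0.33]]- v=[[2.95, -2.66], [2.83, -3.71]]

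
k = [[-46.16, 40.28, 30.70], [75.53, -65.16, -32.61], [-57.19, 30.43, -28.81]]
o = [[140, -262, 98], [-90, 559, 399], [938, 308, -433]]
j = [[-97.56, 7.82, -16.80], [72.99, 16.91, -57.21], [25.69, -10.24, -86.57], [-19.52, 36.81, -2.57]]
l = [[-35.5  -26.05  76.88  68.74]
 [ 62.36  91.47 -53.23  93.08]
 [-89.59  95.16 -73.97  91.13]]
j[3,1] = 36.81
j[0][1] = 7.82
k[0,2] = 30.7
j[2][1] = -10.24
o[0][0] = 140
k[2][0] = -57.19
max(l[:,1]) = 95.16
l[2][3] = 91.13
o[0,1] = -262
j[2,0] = 25.69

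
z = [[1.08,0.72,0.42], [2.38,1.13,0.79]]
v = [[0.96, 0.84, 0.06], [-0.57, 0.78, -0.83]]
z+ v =[[2.04,1.56,0.48],[1.81,1.91,-0.04]]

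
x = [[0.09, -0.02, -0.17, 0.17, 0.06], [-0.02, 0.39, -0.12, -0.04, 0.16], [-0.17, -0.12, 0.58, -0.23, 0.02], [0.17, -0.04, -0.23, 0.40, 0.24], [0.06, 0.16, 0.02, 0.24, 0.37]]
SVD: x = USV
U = [[-0.28, 0.1, -0.16, 0.78, -0.53], [-0.21, -0.4, 0.78, -0.15, -0.4], [0.66, -0.55, -0.31, -0.03, -0.40], [-0.57, -0.11, -0.5, -0.54, -0.36], [-0.34, -0.71, -0.14, 0.29, 0.52]]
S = [0.88, 0.5, 0.44, 0.0, 0.0]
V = [[-0.28, -0.21, 0.66, -0.57, -0.34], [0.10, -0.40, -0.55, -0.11, -0.71], [-0.16, 0.78, -0.31, -0.50, -0.14], [0.78, -0.15, -0.03, -0.54, 0.29], [-0.53, -0.40, -0.4, -0.36, 0.52]]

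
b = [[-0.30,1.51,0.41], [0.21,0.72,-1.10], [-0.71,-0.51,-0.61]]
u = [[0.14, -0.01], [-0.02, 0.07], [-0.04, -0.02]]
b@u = [[-0.09,0.1],[0.06,0.07],[-0.06,-0.02]]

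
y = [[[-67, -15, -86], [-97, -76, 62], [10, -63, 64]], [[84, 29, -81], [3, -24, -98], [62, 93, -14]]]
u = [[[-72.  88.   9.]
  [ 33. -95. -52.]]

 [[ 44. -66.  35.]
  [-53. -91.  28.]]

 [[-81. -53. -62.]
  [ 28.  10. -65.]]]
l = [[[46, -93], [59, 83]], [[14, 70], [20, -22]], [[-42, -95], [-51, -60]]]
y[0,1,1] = -76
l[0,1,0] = 59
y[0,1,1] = -76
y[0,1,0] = -97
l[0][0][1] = -93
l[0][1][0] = 59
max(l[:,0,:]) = 70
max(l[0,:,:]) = 83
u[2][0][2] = -62.0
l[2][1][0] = -51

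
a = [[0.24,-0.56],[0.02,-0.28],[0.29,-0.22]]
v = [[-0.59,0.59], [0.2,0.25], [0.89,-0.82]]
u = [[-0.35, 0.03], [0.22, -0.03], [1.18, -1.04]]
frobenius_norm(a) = 0.76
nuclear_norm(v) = 1.79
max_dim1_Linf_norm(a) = 0.56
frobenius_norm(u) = 1.63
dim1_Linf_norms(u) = [0.35, 0.22, 1.18]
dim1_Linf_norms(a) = [0.56, 0.28, 0.29]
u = v + a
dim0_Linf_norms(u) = [1.18, 1.04]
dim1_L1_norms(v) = [1.18, 0.45, 1.71]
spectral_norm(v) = 1.47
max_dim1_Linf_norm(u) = 1.18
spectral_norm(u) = 1.61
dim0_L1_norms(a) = [0.55, 1.06]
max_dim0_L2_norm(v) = 1.09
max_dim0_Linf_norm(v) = 0.89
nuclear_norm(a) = 0.93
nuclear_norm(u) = 1.85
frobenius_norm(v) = 1.50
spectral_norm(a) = 0.74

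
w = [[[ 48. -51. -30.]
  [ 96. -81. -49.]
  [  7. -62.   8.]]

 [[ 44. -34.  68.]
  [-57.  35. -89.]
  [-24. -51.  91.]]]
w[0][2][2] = 8.0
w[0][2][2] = 8.0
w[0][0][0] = 48.0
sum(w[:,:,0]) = 114.0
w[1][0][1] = -34.0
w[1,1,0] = -57.0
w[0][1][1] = -81.0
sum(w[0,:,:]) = -114.0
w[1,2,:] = [-24.0, -51.0, 91.0]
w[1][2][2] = 91.0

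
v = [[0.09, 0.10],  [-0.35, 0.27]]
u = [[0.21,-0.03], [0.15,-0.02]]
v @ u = [[0.03, -0.00], [-0.03, 0.01]]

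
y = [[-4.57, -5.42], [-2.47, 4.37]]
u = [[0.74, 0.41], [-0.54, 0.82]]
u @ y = [[-4.39,-2.22],[0.44,6.51]]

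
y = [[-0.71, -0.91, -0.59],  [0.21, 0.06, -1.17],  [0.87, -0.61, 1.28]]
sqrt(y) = [[0.30, -0.94, -0.64], [0.46, 0.69, -0.44], [0.56, -0.04, 1.27]]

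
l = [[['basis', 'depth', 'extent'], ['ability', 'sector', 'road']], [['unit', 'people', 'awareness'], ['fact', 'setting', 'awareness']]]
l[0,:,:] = [['basis', 'depth', 'extent'], ['ability', 'sector', 'road']]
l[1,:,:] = [['unit', 'people', 'awareness'], ['fact', 'setting', 'awareness']]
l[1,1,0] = 'fact'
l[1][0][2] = 'awareness'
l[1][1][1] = 'setting'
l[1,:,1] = ['people', 'setting']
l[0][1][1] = 'sector'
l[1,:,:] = [['unit', 'people', 'awareness'], ['fact', 'setting', 'awareness']]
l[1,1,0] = 'fact'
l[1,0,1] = 'people'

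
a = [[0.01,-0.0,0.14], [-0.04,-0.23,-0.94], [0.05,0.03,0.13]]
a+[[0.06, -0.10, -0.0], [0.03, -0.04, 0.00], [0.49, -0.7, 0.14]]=[[0.07, -0.1, 0.14], [-0.01, -0.27, -0.94], [0.54, -0.67, 0.27]]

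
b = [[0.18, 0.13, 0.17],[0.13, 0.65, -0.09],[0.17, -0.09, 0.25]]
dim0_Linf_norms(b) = [0.18, 0.65, 0.25]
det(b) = 0.00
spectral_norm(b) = 0.69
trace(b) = 1.08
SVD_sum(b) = [[0.03, 0.14, -0.02], [0.14, 0.65, -0.08], [-0.02, -0.08, 0.01]] + [[0.15, -0.01, 0.19], [-0.01, 0.0, -0.01], [0.19, -0.01, 0.24]] + [[0.00, -0.00, -0.00], [-0.0, 0.0, 0.00], [-0.00, 0.0, 0.00]]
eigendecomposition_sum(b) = [[0.00, -0.0, -0.0], [-0.0, 0.00, 0.0], [-0.0, 0.0, 0.00]] + [[0.15, -0.01, 0.19], [-0.01, 0.00, -0.01], [0.19, -0.01, 0.24]] + [[0.03, 0.14, -0.02], [0.14, 0.65, -0.08], [-0.02, -0.08, 0.01]]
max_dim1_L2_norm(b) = 0.67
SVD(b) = [[-0.21, 0.62, -0.76], [-0.97, -0.04, 0.24], [0.12, 0.79, 0.61]] @ diag([0.6888862026020051, 0.38810663072562135, 0.0030071666723735352]) @ [[-0.21,-0.97,0.12], [0.62,-0.04,0.79], [-0.76,0.24,0.61]]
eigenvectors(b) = [[-0.76, 0.62, -0.21], [0.24, -0.04, -0.97], [0.61, 0.79, 0.12]]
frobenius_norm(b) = 0.79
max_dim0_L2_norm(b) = 0.67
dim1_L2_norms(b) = [0.28, 0.67, 0.32]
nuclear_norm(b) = 1.08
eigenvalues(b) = [0.0, 0.39, 0.69]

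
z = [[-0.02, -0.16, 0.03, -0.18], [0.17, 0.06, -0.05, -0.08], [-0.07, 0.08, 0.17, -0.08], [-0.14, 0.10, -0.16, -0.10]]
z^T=[[-0.02, 0.17, -0.07, -0.14],[-0.16, 0.06, 0.08, 0.1],[0.03, -0.05, 0.17, -0.16],[-0.18, -0.08, -0.08, -0.10]]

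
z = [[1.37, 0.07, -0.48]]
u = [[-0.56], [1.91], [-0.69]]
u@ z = [[-0.77, -0.04, 0.27], [2.62, 0.13, -0.92], [-0.95, -0.05, 0.33]]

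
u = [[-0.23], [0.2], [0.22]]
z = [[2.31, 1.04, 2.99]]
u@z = [[-0.53, -0.24, -0.69], [0.46, 0.21, 0.6], [0.51, 0.23, 0.66]]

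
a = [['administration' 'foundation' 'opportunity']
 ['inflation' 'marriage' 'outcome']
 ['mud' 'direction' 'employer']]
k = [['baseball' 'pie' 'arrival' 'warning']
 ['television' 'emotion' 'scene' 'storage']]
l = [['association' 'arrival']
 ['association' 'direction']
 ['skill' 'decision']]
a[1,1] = 'marriage'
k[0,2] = 'arrival'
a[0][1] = 'foundation'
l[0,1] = 'arrival'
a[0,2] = 'opportunity'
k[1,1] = 'emotion'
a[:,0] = ['administration', 'inflation', 'mud']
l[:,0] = ['association', 'association', 'skill']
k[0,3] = 'warning'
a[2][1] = 'direction'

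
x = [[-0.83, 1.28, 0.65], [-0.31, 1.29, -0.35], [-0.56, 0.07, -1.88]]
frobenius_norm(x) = 2.91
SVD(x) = [[-0.01, 0.81, -0.58], [0.36, 0.55, 0.76], [0.93, -0.20, -0.30]] @ diag([2.053543197328677, 2.011158687406973, 0.4728647489214834]) @ [[-0.3,  0.25,  -0.92], [-0.36,  0.86,  0.35], [0.88,  0.44,  -0.17]]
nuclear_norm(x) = 4.54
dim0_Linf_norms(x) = [0.83, 1.29, 1.88]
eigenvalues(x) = [(-1.27+0.32j), (-1.27-0.32j), (1.13+0j)]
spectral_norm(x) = 2.05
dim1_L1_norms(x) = [2.76, 1.95, 2.51]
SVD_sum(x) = [[0.01,-0.01,0.03], [-0.22,0.18,-0.68], [-0.58,0.48,-1.76]] + [[-0.60, 1.41, 0.58],[-0.4, 0.95, 0.39],[0.15, -0.34, -0.14]] + [[-0.24, -0.12, 0.05], [0.31, 0.16, -0.06], [-0.12, -0.06, 0.02]]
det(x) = 1.95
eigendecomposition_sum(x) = [[(-0.37+1.42j), 0.27-0.72j, (0.38+1.74j)],[-0.08+0.00j, (0.04+0j), (-0.09+0.05j)],[(-0.29-1.16j), (0.09+0.62j), (-0.95-1.1j)]] + [[(-0.37-1.42j), 0.27+0.72j, (0.38-1.74j)], [(-0.08-0j), 0.04-0.00j, (-0.09-0.05j)], [(-0.29+1.16j), 0.09-0.62j, (-0.95+1.1j)]] + [[-0.09-0.00j, 0.75+0.00j, -0.11-0.00j], [-0.14-0.00j, (1.2+0j), (-0.17-0j)], [0.01+0.00j, (-0.11-0j), (0.02+0j)]]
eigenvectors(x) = [[0.77+0.00j, 0.77-0.00j, -0.53+0.00j], [(0.01+0.04j), 0.01-0.04j, (-0.85+0j)], [-0.55+0.30j, -0.55-0.30j, 0.08+0.00j]]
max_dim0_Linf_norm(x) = 1.88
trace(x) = -1.42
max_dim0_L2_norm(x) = 2.02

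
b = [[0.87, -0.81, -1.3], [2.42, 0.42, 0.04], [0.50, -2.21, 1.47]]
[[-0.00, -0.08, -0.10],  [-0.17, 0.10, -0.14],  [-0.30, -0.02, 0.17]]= b @ [[-0.08, 0.03, -0.05], [0.06, 0.05, -0.04], [-0.09, 0.05, 0.07]]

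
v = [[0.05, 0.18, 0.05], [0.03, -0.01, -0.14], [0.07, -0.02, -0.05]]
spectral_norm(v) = 0.20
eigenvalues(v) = [(-0.16+0j), (0.08+0.07j), (0.08-0.07j)]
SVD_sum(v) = [[0.02, 0.15, 0.10], [-0.01, -0.07, -0.04], [-0.0, -0.03, -0.02]] + [[0.03, 0.03, -0.05], [0.06, 0.05, -0.09], [0.03, 0.03, -0.05]] + [[-0.00, 0.0, -0.0], [-0.02, 0.01, -0.01], [0.04, -0.02, 0.02]]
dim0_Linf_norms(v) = [0.07, 0.18, 0.14]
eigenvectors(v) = [[(-0.63+0j), (0.83+0j), 0.83-0.00j], [0.59+0.00j, 0.02+0.37j, 0.02-0.37j], [(0.5+0j), (0.34-0.24j), (0.34+0.24j)]]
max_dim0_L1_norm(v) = 0.24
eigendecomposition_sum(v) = [[-0.04+0.00j,(0.06-0j),(0.09-0j)],[(0.04-0j),(-0.05+0j),-0.08+0.00j],[0.03-0.00j,(-0.05+0j),-0.07+0.00j]] + [[0.04+0.01j,(0.06-0.04j),(-0.02+0.06j)], [(-0+0.02j),(0.02+0.03j),-0.03-0.01j], [0.02-0.01j,(0.01-0.04j),(0.01+0.03j)]] + [[(0.04-0.01j),  (0.06+0.04j),  (-0.02-0.06j)], [(-0-0.02j),  (0.02-0.03j),  (-0.03+0.01j)], [0.02+0.01j,  (0.01+0.04j),  0.01-0.03j]]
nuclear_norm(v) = 0.40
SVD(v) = [[-0.9, 0.44, 0.03], [0.4, 0.78, 0.48], [0.18, 0.44, -0.88]] @ diag([0.20293250015839434, 0.1474631529018139, 0.05360054958411872]) @ [[-0.10, -0.83, -0.54],  [0.52, 0.42, -0.74],  [-0.85, 0.35, -0.39]]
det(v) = -0.00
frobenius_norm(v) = 0.26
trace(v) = -0.01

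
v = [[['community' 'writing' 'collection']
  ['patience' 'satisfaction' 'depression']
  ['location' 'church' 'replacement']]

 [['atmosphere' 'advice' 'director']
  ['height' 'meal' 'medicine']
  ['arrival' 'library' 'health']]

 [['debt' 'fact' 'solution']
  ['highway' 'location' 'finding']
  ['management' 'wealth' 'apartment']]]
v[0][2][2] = 'replacement'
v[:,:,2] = [['collection', 'depression', 'replacement'], ['director', 'medicine', 'health'], ['solution', 'finding', 'apartment']]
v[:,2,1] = ['church', 'library', 'wealth']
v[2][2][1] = 'wealth'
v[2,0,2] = 'solution'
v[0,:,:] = [['community', 'writing', 'collection'], ['patience', 'satisfaction', 'depression'], ['location', 'church', 'replacement']]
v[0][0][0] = 'community'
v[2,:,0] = ['debt', 'highway', 'management']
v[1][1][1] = 'meal'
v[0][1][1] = 'satisfaction'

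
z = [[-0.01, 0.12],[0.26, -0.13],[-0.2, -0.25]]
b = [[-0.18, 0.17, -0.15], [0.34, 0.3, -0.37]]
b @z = [[0.08, -0.01],[0.15, 0.09]]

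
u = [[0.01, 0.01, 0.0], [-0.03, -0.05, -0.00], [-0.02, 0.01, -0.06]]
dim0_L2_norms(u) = [0.04, 0.05, 0.06]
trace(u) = -0.10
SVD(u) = [[-0.07, -0.22, -0.97], [0.21, 0.95, -0.23], [0.98, -0.22, -0.02]] @ diag([0.06425088803970866, 0.05968274954319881, 0.0031293438725433333]) @ [[-0.41, -0.02, -0.91], [-0.44, -0.87, 0.22], [-0.8, 0.49, 0.35]]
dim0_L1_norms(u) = [0.06, 0.07, 0.06]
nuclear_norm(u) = 0.13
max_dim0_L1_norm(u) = 0.07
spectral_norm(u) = 0.06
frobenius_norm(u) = 0.09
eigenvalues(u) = [-0.06, -0.04, 0.0]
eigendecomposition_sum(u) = [[-0.0, -0.0, -0.00], [-0.00, -0.00, -0.0], [0.01, 0.05, -0.06]] + [[0.01,0.01,-0.00],[-0.03,-0.05,-0.00],[-0.02,-0.04,-0.00]] + [[0.00, 0.0, 0.00], [-0.0, -0.00, 0.0], [-0.0, -0.0, 0.00]]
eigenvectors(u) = [[0.00, 0.14, -0.83],[0.00, -0.74, 0.46],[1.0, -0.66, 0.33]]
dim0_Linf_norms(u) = [0.03, 0.05, 0.06]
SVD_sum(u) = [[0.0, 0.00, 0.0],[-0.01, -0.0, -0.01],[-0.03, -0.0, -0.06]] + [[0.01, 0.01, -0.00], [-0.03, -0.05, 0.01], [0.01, 0.01, -0.00]] + [[0.0, -0.00, -0.0], [0.00, -0.0, -0.0], [0.0, -0.0, -0.0]]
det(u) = 0.00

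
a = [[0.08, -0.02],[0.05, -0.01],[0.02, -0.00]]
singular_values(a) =[0.1, 0.0]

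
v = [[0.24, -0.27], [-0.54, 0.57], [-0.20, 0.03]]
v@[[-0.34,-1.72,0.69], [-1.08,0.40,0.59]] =[[0.21,-0.52,0.01],[-0.43,1.16,-0.04],[0.04,0.36,-0.12]]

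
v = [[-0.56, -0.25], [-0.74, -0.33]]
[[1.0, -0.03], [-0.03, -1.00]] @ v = [[-0.54, -0.24], [0.76, 0.34]]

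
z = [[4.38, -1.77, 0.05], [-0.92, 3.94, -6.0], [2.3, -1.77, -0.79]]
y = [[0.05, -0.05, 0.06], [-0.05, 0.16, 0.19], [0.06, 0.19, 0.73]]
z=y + [[4.33, -1.72, -0.01], [-0.87, 3.78, -6.19], [2.24, -1.96, -1.52]]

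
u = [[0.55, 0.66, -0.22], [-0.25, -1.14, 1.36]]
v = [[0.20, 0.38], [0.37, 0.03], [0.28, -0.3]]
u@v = [[0.29, 0.29], [-0.09, -0.54]]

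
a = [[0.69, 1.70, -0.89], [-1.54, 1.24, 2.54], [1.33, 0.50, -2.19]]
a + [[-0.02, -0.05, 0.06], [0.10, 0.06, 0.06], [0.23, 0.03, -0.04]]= [[0.67,1.65,-0.83],[-1.44,1.30,2.60],[1.56,0.53,-2.23]]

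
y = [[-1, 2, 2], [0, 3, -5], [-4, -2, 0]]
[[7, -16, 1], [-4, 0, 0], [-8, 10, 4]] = y @ [[1, 0, -1], [2, -5, 0], [2, -3, 0]]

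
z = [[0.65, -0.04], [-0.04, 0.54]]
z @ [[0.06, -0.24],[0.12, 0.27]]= [[0.03, -0.17],[0.06, 0.16]]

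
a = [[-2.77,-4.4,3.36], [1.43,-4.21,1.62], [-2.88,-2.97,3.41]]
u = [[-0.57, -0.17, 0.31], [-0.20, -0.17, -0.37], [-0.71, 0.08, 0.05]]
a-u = [[-2.2, -4.23, 3.05], [1.63, -4.04, 1.99], [-2.17, -3.05, 3.36]]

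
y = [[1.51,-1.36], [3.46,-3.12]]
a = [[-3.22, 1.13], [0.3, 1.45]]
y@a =[[-5.27, -0.27], [-12.08, -0.61]]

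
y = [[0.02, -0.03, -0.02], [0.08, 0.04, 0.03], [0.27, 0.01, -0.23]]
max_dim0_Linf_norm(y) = 0.27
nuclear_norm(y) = 0.47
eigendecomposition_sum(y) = [[0.02-0.00j, -0j, -0.02+0.00j], [(-0.03+0j), -0.01+0.00j, (0.03-0j)], [0.25-0.00j, 0.04-0.00j, (-0.22+0j)]] + [[0.00+0.03j, (-0.02+0.01j), -0.00-0.00j],[0.06-0.03j, 0.02+0.02j, -0.00+0.01j],[(0.01+0.03j), (-0.01+0.01j), (-0-0j)]] + [[0.00-0.03j, (-0.02-0.01j), -0.00+0.00j], [0.06+0.03j, 0.02-0.02j, -0.00-0.01j], [(0.01-0.03j), -0.01-0.01j, -0.00+0.00j]]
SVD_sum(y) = [[0.02,0.00,-0.02], [0.03,0.0,-0.03], [0.28,0.01,-0.22]] + [[-0.01, -0.01, -0.01], [0.04, 0.04, 0.06], [-0.0, -0.0, -0.01]] + [[0.01,-0.02,0.01], [0.0,-0.00,0.00], [-0.00,0.00,-0.00]]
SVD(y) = [[-0.08,0.22,-0.97],[-0.12,-0.97,-0.21],[-0.99,0.11,0.1]] @ diag([0.3585298703887635, 0.08543768338585649, 0.025626827674815028]) @ [[-0.78, -0.04, 0.63], [-0.52, -0.52, -0.68], [-0.35, 0.85, -0.38]]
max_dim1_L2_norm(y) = 0.35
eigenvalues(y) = [(-0.21+0j), (0.02+0.06j), (0.02-0.06j)]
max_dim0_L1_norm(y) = 0.37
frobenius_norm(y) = 0.37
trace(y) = -0.17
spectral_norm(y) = 0.36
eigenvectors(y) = [[-0.07+0.00j, (0.16-0.4j), 0.16+0.40j], [(0.14+0j), -0.79+0.00j, (-0.79-0j)], [-0.99+0.00j, 0.05-0.44j, 0.05+0.44j]]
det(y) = -0.00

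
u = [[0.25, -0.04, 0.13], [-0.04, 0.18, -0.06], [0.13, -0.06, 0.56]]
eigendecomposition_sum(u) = [[0.07, -0.03, 0.20], [-0.03, 0.02, -0.09], [0.2, -0.09, 0.53]] + [[0.15, -0.07, -0.07], [-0.07, 0.03, 0.03], [-0.07, 0.03, 0.03]] + [[0.03, 0.06, 0.00], [0.06, 0.13, 0.00], [0.00, 0.00, 0.0]]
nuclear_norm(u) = 0.99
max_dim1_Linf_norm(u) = 0.56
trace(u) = 0.99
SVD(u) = [[-0.34, -0.85, 0.41], [0.16, 0.38, 0.91], [-0.93, 0.38, 0.00]] @ diag([0.6185106899348491, 0.2096441601527252, 0.16184514991242568]) @ [[-0.34,  0.16,  -0.93], [-0.85,  0.38,  0.38], [0.41,  0.91,  0.00]]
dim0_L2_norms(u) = [0.28, 0.19, 0.58]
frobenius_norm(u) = 0.67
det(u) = 0.02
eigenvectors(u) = [[-0.34,0.85,0.41],  [0.16,-0.38,0.91],  [-0.93,-0.38,0.00]]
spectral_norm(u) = 0.62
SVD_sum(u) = [[0.07, -0.03, 0.2], [-0.03, 0.02, -0.09], [0.20, -0.09, 0.53]] + [[0.15, -0.07, -0.07], [-0.07, 0.03, 0.03], [-0.07, 0.03, 0.03]] + [[0.03, 0.06, 0.00], [0.06, 0.13, 0.00], [0.00, 0.0, 0.0]]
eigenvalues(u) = [0.62, 0.21, 0.16]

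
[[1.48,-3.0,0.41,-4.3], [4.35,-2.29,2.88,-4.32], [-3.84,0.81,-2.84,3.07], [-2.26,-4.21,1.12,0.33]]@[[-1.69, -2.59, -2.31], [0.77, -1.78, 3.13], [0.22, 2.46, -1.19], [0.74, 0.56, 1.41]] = [[-7.9, 0.11, -19.36], [-11.68, -2.52, -26.73], [8.76, 3.24, 19.11], [1.07, 16.29, -8.82]]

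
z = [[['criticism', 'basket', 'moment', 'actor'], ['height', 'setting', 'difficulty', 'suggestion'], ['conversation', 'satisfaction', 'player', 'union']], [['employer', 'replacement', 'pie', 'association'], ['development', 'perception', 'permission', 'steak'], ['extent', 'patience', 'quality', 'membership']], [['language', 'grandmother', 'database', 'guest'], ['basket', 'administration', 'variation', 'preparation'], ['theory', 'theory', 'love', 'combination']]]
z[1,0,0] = 'employer'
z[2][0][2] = 'database'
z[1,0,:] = ['employer', 'replacement', 'pie', 'association']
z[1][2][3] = 'membership'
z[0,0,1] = 'basket'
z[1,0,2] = 'pie'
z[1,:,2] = ['pie', 'permission', 'quality']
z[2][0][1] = 'grandmother'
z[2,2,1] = 'theory'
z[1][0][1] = 'replacement'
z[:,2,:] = [['conversation', 'satisfaction', 'player', 'union'], ['extent', 'patience', 'quality', 'membership'], ['theory', 'theory', 'love', 'combination']]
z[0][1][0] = 'height'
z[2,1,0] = 'basket'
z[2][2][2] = 'love'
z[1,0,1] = 'replacement'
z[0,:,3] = ['actor', 'suggestion', 'union']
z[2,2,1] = 'theory'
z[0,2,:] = ['conversation', 'satisfaction', 'player', 'union']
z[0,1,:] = ['height', 'setting', 'difficulty', 'suggestion']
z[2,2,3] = 'combination'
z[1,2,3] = 'membership'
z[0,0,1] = 'basket'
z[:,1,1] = ['setting', 'perception', 'administration']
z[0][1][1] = 'setting'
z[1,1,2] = 'permission'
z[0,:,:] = [['criticism', 'basket', 'moment', 'actor'], ['height', 'setting', 'difficulty', 'suggestion'], ['conversation', 'satisfaction', 'player', 'union']]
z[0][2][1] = 'satisfaction'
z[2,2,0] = 'theory'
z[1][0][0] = 'employer'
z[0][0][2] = 'moment'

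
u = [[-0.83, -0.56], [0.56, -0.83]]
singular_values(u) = [1.0, 1.0]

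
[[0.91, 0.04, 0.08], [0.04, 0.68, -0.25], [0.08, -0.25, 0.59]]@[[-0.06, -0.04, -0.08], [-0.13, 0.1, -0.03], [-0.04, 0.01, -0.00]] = [[-0.06, -0.03, -0.07], [-0.08, 0.06, -0.02], [0.0, -0.02, 0.0]]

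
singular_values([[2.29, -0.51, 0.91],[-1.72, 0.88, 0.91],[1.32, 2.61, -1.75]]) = [3.48, 2.96, 1.28]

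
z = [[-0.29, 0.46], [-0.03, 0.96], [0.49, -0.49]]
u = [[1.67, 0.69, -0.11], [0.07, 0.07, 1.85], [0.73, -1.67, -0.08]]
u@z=[[-0.56, 1.48],[0.88, -0.81],[-0.2, -1.23]]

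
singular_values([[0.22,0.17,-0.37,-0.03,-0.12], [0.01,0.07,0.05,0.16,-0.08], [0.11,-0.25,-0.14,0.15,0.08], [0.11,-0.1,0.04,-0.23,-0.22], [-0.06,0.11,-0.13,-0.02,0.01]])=[0.5, 0.38, 0.34, 0.19, 0.06]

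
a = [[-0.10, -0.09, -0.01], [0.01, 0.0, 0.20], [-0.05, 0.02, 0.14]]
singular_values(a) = [0.25, 0.14, 0.04]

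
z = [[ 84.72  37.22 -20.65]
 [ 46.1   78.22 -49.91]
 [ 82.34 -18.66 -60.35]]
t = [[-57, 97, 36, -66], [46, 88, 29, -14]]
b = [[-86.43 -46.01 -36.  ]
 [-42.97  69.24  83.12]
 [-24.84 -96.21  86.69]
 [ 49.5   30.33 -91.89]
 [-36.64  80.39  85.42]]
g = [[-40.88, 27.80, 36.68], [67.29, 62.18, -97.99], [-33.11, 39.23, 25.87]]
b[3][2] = -91.89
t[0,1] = 97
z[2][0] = 82.34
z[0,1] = 37.22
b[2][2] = 86.69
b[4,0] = -36.64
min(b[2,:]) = -96.21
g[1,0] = 67.29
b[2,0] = -24.84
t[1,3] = -14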